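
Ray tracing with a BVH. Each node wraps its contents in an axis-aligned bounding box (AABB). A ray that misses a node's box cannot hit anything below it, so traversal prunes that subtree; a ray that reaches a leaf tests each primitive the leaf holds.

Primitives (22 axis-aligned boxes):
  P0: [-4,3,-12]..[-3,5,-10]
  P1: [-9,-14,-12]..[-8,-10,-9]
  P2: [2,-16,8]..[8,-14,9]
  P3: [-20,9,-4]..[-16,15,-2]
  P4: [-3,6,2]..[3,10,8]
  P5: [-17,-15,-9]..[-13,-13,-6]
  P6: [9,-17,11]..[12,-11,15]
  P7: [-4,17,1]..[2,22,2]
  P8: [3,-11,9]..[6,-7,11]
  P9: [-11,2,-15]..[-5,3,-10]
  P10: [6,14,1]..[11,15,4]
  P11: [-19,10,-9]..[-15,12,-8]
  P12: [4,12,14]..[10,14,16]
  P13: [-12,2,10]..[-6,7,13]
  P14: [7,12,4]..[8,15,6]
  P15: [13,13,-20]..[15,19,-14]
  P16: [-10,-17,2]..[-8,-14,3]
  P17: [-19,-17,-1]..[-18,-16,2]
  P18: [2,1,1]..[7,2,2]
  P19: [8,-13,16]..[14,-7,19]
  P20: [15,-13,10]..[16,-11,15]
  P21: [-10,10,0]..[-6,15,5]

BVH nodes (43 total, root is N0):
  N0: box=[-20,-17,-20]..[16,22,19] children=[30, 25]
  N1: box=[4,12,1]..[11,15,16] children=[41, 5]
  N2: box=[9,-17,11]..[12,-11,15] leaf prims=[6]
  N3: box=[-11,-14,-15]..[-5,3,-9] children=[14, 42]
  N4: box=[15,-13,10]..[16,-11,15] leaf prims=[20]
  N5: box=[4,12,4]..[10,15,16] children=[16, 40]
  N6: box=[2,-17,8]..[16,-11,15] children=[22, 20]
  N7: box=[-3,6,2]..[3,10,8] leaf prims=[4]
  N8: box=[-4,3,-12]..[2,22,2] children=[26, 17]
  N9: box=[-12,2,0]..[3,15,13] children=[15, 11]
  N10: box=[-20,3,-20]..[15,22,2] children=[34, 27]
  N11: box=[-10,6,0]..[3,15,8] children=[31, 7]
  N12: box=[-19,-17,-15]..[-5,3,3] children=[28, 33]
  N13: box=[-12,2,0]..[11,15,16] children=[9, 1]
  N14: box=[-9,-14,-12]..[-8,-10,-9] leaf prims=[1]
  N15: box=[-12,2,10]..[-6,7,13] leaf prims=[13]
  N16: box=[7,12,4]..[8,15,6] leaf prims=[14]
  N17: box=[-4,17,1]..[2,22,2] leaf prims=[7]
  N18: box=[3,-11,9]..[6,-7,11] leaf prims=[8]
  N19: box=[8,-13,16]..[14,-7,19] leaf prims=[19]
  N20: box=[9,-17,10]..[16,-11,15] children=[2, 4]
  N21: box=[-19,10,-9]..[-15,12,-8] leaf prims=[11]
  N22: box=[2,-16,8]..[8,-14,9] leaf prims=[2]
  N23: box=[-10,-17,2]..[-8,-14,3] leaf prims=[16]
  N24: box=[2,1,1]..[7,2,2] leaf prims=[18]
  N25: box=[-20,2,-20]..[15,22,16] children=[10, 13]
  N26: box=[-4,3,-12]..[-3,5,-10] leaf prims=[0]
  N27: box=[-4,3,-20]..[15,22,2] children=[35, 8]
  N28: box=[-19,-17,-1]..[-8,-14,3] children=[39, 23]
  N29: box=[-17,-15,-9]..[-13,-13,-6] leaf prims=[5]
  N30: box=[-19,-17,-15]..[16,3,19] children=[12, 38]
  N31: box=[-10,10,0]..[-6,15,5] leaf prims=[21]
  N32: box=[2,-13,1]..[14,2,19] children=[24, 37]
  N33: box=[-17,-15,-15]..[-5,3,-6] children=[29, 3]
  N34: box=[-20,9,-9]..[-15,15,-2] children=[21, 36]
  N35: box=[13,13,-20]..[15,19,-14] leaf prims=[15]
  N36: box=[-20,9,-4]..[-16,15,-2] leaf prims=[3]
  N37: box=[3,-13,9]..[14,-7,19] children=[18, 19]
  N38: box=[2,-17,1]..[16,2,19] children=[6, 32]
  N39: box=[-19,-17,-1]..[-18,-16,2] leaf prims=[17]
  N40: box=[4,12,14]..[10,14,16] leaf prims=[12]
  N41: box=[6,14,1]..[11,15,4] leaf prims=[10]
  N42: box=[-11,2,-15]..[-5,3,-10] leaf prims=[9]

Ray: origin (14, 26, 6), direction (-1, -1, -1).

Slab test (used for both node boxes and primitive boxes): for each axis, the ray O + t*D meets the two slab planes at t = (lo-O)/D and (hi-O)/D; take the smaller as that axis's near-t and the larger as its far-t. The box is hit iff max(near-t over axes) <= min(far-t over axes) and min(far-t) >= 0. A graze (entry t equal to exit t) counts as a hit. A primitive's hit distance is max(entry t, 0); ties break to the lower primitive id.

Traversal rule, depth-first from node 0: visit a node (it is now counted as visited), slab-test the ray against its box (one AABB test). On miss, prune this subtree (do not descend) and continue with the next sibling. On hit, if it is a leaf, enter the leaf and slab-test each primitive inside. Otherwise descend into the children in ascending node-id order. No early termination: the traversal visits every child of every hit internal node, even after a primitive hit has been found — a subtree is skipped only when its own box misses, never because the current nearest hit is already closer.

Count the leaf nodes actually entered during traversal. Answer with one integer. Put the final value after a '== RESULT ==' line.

Walk:
N0 x:[-2,34] y:[4,43] z:[-13,26] -> hit [4,26], descend [25, 30]
  N25 x:[-1,34] y:[4,24] z:[-10,26] -> hit [4,24], descend [10, 13]
    N10 x:[-1,34] y:[4,23] z:[4,26] -> hit [4,23], descend [27, 34]
      N27 x:[-1,18] y:[4,23] z:[4,26] -> hit [4,18], descend [8, 35]
        N8 x:[12,18] y:[4,23] z:[4,18] -> hit [12,18], descend [17, 26]
          N17 x:[12,18] y:[4,9] z:[4,5] -> miss, prune
          N26 x:[17,18] y:[21,23] z:[16,18] -> miss, prune
        N35 x:[-1,1] y:[7,13] z:[20,26] -> miss, prune
      N34 x:[29,34] y:[11,17] z:[8,15] -> miss, prune
    N13 x:[3,26] y:[11,24] z:[-10,6] -> miss, prune
  N30 x:[-2,33] y:[23,43] z:[-13,21] -> miss, prune

Summary -> nodes [0, 25, 10, 27, 8, 17, 26, 35, 34, 13, 30]; box-tests=11; leaf-entries=0; first=miss

== RESULT ==
0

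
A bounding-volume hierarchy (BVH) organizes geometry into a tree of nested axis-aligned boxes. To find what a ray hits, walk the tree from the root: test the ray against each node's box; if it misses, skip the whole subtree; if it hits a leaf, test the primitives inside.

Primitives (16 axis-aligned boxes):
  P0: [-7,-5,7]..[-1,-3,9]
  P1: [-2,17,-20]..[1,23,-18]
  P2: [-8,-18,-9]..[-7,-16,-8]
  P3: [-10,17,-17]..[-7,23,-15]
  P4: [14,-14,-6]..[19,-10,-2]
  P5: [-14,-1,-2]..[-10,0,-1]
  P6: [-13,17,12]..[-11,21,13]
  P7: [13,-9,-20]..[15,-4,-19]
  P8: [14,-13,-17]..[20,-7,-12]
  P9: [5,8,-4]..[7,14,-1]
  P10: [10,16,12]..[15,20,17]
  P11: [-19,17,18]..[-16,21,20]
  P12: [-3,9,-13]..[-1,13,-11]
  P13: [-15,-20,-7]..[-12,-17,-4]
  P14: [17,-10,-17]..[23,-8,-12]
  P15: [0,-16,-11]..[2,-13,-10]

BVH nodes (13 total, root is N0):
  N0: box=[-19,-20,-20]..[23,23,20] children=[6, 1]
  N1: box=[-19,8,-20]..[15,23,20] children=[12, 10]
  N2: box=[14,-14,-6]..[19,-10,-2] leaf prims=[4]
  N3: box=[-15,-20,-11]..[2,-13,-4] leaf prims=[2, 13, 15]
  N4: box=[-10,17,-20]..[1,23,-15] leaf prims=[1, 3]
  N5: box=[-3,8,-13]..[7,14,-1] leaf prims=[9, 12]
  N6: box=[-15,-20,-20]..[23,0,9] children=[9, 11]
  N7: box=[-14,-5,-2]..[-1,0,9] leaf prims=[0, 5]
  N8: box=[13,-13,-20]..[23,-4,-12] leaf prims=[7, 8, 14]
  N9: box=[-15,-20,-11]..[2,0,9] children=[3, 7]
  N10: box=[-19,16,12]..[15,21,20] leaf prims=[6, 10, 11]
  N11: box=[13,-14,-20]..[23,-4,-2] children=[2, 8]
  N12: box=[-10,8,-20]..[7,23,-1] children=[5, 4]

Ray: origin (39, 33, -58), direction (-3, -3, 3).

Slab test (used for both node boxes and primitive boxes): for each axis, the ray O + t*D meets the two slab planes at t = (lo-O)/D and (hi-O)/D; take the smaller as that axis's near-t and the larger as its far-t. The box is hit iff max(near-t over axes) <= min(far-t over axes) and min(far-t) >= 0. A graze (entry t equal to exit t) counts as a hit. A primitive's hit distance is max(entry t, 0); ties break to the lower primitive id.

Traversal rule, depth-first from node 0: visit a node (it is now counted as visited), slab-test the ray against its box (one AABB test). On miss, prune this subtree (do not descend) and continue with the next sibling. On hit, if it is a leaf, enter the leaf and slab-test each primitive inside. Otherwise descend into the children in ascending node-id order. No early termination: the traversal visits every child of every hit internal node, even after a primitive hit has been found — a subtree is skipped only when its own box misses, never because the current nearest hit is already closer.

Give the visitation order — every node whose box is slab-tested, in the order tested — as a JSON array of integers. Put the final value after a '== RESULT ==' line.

Walk:
N0 x:[16/3,58/3] y:[10/3,53/3] z:[38/3,26] -> hit [38/3,53/3], descend [1, 6]
  N1 x:[8,58/3] y:[10/3,25/3] z:[38/3,26] -> miss, prune
  N6 x:[16/3,18] y:[11,53/3] z:[38/3,67/3] -> hit [38/3,53/3], descend [9, 11]
    N9 x:[37/3,18] y:[11,53/3] z:[47/3,67/3] -> hit [47/3,53/3], descend [3, 7]
      N3 x:[37/3,18] y:[46/3,53/3] z:[47/3,18] -> hit [47/3,53/3] leaf, test {P2(miss), P13@t=17, P15(miss)}
      N7 x:[40/3,53/3] y:[11,38/3] z:[56/3,67/3] -> miss, prune
    N11 x:[16/3,26/3] y:[37/3,47/3] z:[38/3,56/3] -> miss, prune

order=[0, 1, 6, 9, 3, 7, 11]  |boxes|=7  |leaves|=1  hit=P13

== RESULT ==
[0, 1, 6, 9, 3, 7, 11]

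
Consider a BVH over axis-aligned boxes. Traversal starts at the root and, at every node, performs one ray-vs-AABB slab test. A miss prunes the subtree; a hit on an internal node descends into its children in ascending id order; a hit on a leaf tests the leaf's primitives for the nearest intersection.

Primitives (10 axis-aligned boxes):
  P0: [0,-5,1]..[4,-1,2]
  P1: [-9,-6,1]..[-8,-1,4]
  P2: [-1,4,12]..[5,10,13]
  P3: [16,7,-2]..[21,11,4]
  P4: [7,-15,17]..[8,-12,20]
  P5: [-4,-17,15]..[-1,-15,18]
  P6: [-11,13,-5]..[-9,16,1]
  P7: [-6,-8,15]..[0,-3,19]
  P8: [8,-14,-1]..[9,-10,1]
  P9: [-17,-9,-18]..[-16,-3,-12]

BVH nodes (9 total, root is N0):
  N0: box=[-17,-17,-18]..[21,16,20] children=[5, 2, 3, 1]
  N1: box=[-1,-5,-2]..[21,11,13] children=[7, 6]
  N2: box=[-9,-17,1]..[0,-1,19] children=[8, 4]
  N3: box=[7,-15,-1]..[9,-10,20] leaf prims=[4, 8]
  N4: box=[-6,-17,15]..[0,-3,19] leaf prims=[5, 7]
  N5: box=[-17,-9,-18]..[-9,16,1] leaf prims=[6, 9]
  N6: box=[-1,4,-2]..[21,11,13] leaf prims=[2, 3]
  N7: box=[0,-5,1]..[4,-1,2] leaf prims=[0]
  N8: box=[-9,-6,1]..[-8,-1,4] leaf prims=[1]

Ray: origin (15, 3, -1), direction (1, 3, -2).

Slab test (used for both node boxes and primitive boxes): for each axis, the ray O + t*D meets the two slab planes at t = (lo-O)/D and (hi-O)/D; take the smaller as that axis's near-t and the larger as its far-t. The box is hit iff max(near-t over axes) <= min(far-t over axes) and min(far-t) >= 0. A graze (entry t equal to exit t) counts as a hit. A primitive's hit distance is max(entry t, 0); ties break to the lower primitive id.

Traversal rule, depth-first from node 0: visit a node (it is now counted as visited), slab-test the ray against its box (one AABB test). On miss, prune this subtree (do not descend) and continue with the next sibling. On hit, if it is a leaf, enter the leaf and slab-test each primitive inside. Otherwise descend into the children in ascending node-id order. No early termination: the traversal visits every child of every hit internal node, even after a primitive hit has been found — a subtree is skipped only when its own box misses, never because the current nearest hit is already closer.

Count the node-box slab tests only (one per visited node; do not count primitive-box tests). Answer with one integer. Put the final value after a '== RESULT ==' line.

Walk:
N0 x:[-32,6] y:[-20/3,13/3] z:[-21/2,17/2] -> hit [-20/3,13/3], descend [1, 2, 3, 5]
  N1 x:[-16,6] y:[-8/3,8/3] z:[-7,1/2] -> hit [-8/3,1/2], descend [6, 7]
    N6 x:[-16,6] y:[1/3,8/3] z:[-7,1/2] -> hit [1/3,1/2] leaf, test {P2(miss), P3(miss)}
    N7 x:[-15,-11] y:[-8/3,-4/3] z:[-3/2,-1] -> miss, prune
  N2 x:[-24,-15] y:[-20/3,-4/3] z:[-10,-1] -> miss, prune
  N3 x:[-8,-6] y:[-6,-13/3] z:[-21/2,0] -> miss, prune
  N5 x:[-32,-24] y:[-4,13/3] z:[-1,17/2] -> miss, prune

Visited [0, 1, 6, 7, 2, 3, 5]. Tests: 7 box, 1 leaf. Nearest: miss.

== RESULT ==
7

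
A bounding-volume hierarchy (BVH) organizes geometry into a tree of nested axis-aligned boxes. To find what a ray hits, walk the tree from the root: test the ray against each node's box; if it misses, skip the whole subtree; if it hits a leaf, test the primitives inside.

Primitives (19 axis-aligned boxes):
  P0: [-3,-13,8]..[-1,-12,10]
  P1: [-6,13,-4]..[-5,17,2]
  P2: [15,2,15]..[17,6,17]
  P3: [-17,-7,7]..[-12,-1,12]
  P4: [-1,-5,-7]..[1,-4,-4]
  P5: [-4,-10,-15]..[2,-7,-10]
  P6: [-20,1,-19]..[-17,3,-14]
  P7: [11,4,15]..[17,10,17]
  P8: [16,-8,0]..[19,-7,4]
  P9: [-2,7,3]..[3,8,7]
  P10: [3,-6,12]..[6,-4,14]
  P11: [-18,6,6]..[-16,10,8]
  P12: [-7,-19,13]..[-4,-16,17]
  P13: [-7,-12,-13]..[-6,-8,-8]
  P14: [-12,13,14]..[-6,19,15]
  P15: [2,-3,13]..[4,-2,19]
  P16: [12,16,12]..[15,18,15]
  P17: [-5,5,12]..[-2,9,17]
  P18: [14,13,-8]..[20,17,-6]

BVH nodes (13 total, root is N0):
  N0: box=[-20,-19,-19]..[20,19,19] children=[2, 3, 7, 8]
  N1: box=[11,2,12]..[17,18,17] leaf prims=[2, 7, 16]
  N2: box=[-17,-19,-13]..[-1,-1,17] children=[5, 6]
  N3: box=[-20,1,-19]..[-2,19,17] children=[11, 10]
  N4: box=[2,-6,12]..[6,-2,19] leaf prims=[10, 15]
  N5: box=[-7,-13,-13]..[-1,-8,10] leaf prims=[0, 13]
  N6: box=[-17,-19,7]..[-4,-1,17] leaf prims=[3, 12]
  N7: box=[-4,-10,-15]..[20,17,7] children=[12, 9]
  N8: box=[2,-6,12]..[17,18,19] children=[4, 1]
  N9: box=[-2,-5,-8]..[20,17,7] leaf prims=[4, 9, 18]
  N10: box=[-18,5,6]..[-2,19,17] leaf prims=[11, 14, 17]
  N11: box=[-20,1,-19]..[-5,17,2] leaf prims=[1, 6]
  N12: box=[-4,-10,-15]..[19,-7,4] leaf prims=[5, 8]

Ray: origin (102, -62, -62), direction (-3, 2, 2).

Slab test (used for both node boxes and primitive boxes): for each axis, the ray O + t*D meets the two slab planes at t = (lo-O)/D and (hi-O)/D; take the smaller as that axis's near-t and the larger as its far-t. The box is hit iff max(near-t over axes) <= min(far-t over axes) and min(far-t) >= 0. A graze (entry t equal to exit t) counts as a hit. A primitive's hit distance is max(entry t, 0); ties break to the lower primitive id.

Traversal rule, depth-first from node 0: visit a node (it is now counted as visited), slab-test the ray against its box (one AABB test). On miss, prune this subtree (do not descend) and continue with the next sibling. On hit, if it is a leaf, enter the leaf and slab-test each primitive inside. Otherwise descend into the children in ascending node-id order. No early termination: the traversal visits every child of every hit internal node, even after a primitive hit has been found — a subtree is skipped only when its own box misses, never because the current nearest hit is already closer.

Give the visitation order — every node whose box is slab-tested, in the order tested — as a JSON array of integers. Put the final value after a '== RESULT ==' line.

Trace the traversal:
N0 x:[82/3,122/3] y:[43/2,81/2] z:[43/2,81/2] -> hit [82/3,81/2], descend [2, 3, 7, 8]
  N2 x:[103/3,119/3] y:[43/2,61/2] z:[49/2,79/2] -> miss, prune
  N3 x:[104/3,122/3] y:[63/2,81/2] z:[43/2,79/2] -> hit [104/3,79/2], descend [10, 11]
    N10 x:[104/3,40] y:[67/2,81/2] z:[34,79/2] -> hit [104/3,79/2] leaf, test {P11(miss), P14@t=38, P17(miss)}
    N11 x:[107/3,122/3] y:[63/2,79/2] z:[43/2,32] -> miss, prune
  N7 x:[82/3,106/3] y:[26,79/2] z:[47/2,69/2] -> hit [82/3,69/2], descend [9, 12]
    N9 x:[82/3,104/3] y:[57/2,79/2] z:[27,69/2] -> hit [57/2,69/2] leaf, test {P4(miss), P9@t=69/2, P18(miss)}
    N12 x:[83/3,106/3] y:[26,55/2] z:[47/2,33] -> miss, prune
  N8 x:[85/3,100/3] y:[28,40] z:[37,81/2] -> miss, prune

Summary -> nodes [0, 2, 3, 10, 11, 7, 9, 12, 8]; box-tests=9; leaf-entries=2; first=P9

== RESULT ==
[0, 2, 3, 10, 11, 7, 9, 12, 8]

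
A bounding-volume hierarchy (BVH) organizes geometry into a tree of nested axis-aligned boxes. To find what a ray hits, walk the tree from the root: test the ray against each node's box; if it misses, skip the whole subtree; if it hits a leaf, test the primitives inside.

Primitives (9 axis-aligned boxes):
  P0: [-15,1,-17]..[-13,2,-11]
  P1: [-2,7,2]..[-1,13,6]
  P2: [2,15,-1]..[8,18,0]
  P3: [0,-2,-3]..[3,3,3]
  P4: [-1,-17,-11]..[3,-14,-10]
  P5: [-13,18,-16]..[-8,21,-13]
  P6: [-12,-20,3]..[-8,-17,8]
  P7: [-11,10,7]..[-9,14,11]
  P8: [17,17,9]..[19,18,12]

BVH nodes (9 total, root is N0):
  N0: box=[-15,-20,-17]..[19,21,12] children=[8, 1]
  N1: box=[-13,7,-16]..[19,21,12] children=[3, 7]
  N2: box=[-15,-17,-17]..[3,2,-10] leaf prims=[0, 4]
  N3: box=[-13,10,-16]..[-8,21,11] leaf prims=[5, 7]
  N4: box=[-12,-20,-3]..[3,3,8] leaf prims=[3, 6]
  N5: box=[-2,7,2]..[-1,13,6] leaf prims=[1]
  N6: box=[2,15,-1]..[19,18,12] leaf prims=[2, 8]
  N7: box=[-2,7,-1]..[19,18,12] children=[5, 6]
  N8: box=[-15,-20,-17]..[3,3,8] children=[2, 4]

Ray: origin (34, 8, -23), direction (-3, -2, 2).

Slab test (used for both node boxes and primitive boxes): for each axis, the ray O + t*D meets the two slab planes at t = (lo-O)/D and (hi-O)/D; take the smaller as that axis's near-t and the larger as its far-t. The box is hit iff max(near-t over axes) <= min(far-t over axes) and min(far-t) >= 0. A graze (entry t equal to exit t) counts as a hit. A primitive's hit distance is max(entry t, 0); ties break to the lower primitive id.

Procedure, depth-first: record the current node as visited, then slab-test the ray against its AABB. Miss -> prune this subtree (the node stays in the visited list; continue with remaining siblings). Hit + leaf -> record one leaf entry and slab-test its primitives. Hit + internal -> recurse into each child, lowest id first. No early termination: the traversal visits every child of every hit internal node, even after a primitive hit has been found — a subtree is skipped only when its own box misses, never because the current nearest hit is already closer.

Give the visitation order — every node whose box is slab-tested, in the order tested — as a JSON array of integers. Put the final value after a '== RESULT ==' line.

Traverse from the root:
N0 x:[5,49/3] y:[-13/2,14] z:[3,35/2] -> hit [5,14], descend [1, 8]
  N1 x:[5,47/3] y:[-13/2,1/2] z:[7/2,35/2] -> miss, prune
  N8 x:[31/3,49/3] y:[5/2,14] z:[3,31/2] -> hit [31/3,14], descend [2, 4]
    N2 x:[31/3,49/3] y:[3,25/2] z:[3,13/2] -> miss, prune
    N4 x:[31/3,46/3] y:[5/2,14] z:[10,31/2] -> hit [31/3,14] leaf, test {P3(miss), P6@t=14}

order=[0, 1, 8, 2, 4]  |boxes|=5  |leaves|=1  hit=P6

== RESULT ==
[0, 1, 8, 2, 4]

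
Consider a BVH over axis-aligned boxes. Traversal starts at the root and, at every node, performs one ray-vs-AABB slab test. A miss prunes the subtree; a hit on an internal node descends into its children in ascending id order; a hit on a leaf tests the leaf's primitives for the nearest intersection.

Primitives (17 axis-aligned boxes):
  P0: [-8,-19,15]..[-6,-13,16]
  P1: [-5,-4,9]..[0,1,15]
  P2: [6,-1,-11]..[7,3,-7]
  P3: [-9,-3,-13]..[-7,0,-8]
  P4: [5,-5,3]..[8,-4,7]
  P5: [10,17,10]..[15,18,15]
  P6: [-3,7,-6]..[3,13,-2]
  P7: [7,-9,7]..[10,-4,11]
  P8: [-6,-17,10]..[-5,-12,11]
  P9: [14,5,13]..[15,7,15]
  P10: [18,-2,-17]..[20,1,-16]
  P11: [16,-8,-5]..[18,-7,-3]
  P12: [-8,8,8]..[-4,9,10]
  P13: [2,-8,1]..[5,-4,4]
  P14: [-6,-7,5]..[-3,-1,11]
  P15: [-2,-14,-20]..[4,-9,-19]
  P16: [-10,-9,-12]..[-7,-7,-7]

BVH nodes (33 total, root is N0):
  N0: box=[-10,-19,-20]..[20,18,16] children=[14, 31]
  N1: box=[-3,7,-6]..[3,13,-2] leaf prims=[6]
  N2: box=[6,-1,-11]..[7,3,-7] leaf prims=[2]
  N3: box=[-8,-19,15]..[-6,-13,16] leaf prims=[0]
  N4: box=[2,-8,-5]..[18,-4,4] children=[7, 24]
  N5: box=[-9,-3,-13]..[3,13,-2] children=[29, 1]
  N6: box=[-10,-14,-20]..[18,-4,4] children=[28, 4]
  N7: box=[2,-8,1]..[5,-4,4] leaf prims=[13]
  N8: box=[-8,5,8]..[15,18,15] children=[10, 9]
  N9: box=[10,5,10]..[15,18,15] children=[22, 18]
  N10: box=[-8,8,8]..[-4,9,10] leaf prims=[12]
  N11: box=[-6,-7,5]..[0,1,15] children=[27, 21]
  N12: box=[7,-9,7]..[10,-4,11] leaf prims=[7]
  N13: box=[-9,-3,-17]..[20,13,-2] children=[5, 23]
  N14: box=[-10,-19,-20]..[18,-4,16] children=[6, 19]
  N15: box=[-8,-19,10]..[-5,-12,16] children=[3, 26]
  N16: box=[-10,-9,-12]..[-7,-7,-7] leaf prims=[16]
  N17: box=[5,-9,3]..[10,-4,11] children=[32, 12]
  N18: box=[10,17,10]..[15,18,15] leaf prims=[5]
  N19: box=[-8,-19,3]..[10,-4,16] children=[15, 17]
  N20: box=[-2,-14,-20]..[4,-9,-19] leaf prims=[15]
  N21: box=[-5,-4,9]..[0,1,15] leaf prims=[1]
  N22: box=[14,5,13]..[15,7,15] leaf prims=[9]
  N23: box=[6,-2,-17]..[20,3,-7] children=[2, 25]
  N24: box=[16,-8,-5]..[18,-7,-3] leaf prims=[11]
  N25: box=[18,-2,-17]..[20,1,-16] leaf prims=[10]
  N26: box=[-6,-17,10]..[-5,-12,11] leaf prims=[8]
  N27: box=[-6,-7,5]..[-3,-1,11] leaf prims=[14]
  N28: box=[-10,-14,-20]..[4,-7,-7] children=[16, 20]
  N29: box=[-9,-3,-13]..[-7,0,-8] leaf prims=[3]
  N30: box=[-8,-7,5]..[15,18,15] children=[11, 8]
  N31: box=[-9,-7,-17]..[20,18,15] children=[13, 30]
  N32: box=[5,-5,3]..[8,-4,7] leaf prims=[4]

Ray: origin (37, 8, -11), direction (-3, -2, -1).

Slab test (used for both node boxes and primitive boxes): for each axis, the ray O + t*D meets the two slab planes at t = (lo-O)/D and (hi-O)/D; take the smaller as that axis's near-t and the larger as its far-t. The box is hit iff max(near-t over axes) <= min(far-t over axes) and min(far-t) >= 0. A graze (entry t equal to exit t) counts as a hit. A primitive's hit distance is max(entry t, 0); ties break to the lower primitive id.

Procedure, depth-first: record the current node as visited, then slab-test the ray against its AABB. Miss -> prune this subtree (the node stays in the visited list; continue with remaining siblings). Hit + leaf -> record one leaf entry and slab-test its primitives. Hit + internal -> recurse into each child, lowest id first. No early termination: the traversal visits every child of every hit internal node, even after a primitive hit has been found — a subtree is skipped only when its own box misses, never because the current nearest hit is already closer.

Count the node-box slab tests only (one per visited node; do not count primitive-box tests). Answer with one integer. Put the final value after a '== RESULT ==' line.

Traverse from the root:
N0 x:[17/3,47/3] y:[-5,27/2] z:[-27,9] -> hit [17/3,9], descend [14, 31]
  N14 x:[19/3,47/3] y:[6,27/2] z:[-27,9] -> hit [19/3,9], descend [6, 19]
    N6 x:[19/3,47/3] y:[6,11] z:[-15,9] -> hit [19/3,9], descend [4, 28]
      N4 x:[19/3,35/3] y:[6,8] z:[-15,-6] -> miss, prune
      N28 x:[11,47/3] y:[15/2,11] z:[-4,9] -> miss, prune
    N19 x:[9,15] y:[6,27/2] z:[-27,-14] -> miss, prune
  N31 x:[17/3,46/3] y:[-5,15/2] z:[-26,6] -> hit [17/3,6], descend [13, 30]
    N13 x:[17/3,46/3] y:[-5/2,11/2] z:[-9,6] -> miss, prune
    N30 x:[22/3,15] y:[-5,15/2] z:[-26,-16] -> miss, prune

9 AABB tests over nodes [0, 14, 6, 4, 28, 19, 31, 13, 30]; 0 leaves entered; closest miss.

== RESULT ==
9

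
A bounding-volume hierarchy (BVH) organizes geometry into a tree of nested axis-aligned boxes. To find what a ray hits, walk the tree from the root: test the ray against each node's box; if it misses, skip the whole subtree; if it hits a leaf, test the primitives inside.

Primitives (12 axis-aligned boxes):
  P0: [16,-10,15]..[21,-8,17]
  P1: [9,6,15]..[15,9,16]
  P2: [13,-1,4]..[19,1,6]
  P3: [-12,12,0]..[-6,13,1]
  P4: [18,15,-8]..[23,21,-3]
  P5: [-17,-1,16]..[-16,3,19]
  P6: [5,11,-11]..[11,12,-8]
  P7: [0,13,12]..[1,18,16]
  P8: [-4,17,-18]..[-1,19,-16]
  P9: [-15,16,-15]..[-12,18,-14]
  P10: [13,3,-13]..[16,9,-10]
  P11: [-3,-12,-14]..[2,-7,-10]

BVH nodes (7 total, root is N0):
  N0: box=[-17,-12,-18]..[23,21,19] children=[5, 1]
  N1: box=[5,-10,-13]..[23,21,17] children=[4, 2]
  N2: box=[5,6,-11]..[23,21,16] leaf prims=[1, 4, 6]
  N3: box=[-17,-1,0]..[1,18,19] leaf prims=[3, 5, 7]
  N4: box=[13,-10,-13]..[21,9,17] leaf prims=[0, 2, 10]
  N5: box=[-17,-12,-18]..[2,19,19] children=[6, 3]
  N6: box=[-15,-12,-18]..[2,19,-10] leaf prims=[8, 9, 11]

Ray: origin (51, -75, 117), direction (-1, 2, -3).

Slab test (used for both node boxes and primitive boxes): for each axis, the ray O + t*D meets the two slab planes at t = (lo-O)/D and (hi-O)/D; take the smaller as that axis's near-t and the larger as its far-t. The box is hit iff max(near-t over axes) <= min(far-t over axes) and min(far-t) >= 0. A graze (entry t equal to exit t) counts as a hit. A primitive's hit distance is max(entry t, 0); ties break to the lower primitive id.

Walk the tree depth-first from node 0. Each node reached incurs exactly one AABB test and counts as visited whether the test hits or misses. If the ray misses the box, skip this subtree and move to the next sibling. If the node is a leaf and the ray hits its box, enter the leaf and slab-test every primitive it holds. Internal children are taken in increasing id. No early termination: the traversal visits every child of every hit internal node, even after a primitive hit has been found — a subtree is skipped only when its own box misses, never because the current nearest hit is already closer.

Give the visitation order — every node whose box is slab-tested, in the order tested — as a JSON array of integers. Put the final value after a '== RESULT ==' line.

Trace the traversal:
N0 x:[28,68] y:[63/2,48] z:[98/3,45] -> hit [98/3,45], descend [1, 5]
  N1 x:[28,46] y:[65/2,48] z:[100/3,130/3] -> hit [100/3,130/3], descend [2, 4]
    N2 x:[28,46] y:[81/2,48] z:[101/3,128/3] -> hit [81/2,128/3] leaf, test {P1(miss), P4(miss), P6(miss)}
    N4 x:[30,38] y:[65/2,42] z:[100/3,130/3] -> hit [100/3,38] leaf, test {P0@t=100/3, P2@t=37, P10(miss)}
  N5 x:[49,68] y:[63/2,47] z:[98/3,45] -> miss, prune

order=[0, 1, 2, 4, 5]  |boxes|=5  |leaves|=2  hit=P0

== RESULT ==
[0, 1, 2, 4, 5]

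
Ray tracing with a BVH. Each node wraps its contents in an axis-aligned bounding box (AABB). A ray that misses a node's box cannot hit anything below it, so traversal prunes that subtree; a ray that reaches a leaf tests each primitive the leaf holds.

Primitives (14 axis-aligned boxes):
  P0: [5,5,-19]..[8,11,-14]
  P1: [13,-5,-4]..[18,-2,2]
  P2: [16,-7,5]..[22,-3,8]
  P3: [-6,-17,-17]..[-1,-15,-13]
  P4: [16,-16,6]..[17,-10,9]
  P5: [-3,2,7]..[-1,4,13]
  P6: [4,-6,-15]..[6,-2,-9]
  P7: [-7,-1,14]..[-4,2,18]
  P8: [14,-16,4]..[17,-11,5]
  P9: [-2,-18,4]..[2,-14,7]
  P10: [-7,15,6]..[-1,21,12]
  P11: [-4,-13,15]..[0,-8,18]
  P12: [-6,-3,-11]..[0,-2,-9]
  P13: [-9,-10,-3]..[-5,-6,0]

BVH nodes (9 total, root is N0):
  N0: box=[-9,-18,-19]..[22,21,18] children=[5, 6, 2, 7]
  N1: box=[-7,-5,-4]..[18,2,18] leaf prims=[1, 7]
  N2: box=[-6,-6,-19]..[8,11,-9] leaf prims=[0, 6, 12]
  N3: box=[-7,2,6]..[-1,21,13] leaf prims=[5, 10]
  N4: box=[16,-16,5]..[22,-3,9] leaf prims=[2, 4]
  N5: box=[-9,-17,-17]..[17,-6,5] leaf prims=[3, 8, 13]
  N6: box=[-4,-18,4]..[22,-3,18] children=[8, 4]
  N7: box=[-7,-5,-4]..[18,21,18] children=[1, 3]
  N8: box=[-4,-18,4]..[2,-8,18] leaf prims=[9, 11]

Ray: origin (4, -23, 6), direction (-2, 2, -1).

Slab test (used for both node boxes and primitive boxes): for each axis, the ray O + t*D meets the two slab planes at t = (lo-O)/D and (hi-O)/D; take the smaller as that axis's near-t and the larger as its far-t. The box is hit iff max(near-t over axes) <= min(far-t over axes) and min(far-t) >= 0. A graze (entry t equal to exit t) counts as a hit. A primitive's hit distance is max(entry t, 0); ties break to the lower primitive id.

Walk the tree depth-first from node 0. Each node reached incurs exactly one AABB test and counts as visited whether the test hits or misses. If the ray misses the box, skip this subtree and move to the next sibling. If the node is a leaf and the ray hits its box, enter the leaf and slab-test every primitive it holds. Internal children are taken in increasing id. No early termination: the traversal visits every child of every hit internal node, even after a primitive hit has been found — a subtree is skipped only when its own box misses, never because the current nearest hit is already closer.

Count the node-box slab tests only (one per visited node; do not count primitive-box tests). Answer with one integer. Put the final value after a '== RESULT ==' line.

Trace the traversal:
N0 x:[-9,13/2] y:[5/2,22] z:[-12,25] -> hit [5/2,13/2], descend [2, 5, 6, 7]
  N2 x:[-2,5] y:[17/2,17] z:[15,25] -> miss, prune
  N5 x:[-13/2,13/2] y:[3,17/2] z:[1,23] -> hit [3,13/2] leaf, test {P3(miss), P8(miss), P13@t=13/2}
  N6 x:[-9,4] y:[5/2,10] z:[-12,2] -> miss, prune
  N7 x:[-7,11/2] y:[9,22] z:[-12,10] -> miss, prune

Summary -> nodes [0, 2, 5, 6, 7]; box-tests=5; leaf-entries=1; first=P13

== RESULT ==
5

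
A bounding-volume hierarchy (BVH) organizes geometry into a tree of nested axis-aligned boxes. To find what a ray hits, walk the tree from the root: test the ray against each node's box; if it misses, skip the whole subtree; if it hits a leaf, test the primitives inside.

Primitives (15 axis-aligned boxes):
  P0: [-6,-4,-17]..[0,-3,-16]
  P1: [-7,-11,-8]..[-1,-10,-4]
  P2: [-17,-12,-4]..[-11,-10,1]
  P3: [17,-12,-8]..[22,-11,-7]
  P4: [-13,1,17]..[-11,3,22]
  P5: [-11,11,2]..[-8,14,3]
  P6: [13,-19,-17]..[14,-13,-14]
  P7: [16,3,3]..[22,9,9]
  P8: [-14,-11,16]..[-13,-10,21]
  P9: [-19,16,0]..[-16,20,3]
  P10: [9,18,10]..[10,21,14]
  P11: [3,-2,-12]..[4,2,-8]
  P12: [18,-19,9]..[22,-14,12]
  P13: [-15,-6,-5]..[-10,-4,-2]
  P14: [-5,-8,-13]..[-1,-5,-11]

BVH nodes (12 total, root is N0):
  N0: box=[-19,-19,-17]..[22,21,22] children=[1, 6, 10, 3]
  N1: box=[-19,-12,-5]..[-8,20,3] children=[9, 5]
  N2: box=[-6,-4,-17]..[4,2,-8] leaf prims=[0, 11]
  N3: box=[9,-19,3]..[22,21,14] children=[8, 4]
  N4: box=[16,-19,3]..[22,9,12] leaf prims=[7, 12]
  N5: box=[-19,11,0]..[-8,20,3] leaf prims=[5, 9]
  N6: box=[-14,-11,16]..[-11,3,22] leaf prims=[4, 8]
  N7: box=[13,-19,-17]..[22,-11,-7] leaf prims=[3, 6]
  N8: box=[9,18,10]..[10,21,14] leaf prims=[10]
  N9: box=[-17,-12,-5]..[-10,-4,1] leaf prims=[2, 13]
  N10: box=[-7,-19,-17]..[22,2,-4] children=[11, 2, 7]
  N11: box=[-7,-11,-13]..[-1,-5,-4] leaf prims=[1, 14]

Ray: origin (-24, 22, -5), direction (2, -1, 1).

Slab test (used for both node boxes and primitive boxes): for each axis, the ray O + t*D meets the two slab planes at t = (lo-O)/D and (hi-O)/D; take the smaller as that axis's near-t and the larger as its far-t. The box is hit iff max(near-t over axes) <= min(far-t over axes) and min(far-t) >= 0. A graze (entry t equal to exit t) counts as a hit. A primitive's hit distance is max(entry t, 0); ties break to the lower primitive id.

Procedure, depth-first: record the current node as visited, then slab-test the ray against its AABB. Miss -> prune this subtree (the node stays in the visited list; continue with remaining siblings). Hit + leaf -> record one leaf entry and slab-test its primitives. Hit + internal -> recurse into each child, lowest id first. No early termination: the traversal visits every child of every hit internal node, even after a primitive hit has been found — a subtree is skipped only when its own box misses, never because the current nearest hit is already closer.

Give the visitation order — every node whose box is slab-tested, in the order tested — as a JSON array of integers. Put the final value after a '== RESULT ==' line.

Trace the traversal:
N0 x:[5/2,23] y:[1,41] z:[-12,27] -> hit [5/2,23], descend [1, 3, 6, 10]
  N1 x:[5/2,8] y:[2,34] z:[0,8] -> hit [5/2,8], descend [5, 9]
    N5 x:[5/2,8] y:[2,11] z:[5,8] -> hit [5,8] leaf, test {P5@t=8, P9(miss)}
    N9 x:[7/2,7] y:[26,34] z:[0,6] -> miss, prune
  N3 x:[33/2,23] y:[1,41] z:[8,19] -> hit [33/2,19], descend [4, 8]
    N4 x:[20,23] y:[13,41] z:[8,17] -> miss, prune
    N8 x:[33/2,17] y:[1,4] z:[15,19] -> miss, prune
  N6 x:[5,13/2] y:[19,33] z:[21,27] -> miss, prune
  N10 x:[17/2,23] y:[20,41] z:[-12,1] -> miss, prune

Visited [0, 1, 5, 9, 3, 4, 8, 6, 10]. Tests: 9 box, 1 leaf. Nearest: P5.

== RESULT ==
[0, 1, 5, 9, 3, 4, 8, 6, 10]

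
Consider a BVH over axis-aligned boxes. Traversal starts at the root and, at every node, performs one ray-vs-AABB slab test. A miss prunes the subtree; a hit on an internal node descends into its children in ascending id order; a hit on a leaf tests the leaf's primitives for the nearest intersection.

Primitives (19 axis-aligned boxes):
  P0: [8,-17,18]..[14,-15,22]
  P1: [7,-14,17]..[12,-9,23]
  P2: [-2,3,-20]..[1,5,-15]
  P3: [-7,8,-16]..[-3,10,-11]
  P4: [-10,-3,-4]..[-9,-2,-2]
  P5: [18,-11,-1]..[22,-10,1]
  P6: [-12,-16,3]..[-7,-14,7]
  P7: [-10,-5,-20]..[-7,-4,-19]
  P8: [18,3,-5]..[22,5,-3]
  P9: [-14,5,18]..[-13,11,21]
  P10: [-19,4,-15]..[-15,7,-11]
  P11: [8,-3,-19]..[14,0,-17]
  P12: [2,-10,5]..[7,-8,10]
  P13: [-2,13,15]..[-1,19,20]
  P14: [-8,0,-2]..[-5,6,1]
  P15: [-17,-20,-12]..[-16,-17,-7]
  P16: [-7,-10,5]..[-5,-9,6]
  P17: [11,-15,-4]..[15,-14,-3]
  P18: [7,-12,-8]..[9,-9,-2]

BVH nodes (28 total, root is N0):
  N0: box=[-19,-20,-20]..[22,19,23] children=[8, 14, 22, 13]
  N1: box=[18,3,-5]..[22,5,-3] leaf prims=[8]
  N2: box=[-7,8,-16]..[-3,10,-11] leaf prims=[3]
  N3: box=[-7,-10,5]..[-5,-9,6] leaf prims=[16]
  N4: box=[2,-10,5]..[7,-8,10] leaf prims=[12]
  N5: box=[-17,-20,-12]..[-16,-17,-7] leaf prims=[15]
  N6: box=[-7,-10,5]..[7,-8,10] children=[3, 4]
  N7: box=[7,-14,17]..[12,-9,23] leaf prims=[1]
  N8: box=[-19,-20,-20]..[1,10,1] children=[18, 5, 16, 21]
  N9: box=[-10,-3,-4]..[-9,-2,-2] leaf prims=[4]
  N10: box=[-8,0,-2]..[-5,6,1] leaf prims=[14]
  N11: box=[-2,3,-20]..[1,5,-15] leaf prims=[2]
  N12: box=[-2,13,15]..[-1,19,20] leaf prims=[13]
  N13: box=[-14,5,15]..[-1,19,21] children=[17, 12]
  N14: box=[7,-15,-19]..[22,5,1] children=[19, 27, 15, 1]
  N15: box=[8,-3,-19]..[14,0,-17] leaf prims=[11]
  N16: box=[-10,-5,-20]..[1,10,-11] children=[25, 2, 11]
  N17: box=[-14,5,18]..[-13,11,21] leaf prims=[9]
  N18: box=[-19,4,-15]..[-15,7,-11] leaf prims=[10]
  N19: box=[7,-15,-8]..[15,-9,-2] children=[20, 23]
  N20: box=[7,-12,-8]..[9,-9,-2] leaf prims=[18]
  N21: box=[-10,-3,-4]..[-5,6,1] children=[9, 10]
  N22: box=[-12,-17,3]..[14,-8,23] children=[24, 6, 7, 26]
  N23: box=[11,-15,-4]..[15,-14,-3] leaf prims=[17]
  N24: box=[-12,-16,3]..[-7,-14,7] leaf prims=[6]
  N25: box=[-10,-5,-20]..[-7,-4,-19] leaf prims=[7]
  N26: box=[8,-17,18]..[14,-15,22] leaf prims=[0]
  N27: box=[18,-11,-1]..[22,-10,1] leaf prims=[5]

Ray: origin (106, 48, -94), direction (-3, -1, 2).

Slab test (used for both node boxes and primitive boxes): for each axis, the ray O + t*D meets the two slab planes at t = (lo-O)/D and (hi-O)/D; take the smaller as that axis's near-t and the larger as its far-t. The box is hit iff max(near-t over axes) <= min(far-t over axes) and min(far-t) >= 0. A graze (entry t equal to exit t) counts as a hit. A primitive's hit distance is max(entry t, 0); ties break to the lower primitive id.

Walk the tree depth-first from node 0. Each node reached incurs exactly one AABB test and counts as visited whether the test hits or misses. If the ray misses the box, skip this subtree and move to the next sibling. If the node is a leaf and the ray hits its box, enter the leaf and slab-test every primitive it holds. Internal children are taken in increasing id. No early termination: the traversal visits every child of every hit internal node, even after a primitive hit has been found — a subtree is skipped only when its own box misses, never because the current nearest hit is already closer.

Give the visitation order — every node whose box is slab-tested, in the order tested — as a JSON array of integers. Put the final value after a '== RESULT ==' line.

Walk:
N0 x:[28,125/3] y:[29,68] z:[37,117/2] -> hit [37,125/3], descend [8, 13, 14, 22]
  N8 x:[35,125/3] y:[38,68] z:[37,95/2] -> hit [38,125/3], descend [5, 16, 18, 21]
    N5 x:[122/3,41] y:[65,68] z:[41,87/2] -> miss, prune
    N16 x:[35,116/3] y:[38,53] z:[37,83/2] -> hit [38,116/3], descend [2, 11, 25]
      N2 x:[109/3,113/3] y:[38,40] z:[39,83/2] -> miss, prune
      N11 x:[35,36] y:[43,45] z:[37,79/2] -> miss, prune
      N25 x:[113/3,116/3] y:[52,53] z:[37,75/2] -> miss, prune
    N18 x:[121/3,125/3] y:[41,44] z:[79/2,83/2] -> hit [41,83/2] leaf, test {P10@t=41}
    N21 x:[37,116/3] y:[42,51] z:[45,95/2] -> miss, prune
  N13 x:[107/3,40] y:[29,43] z:[109/2,115/2] -> miss, prune
  N14 x:[28,33] y:[43,63] z:[75/2,95/2] -> miss, prune
  N22 x:[92/3,118/3] y:[56,65] z:[97/2,117/2] -> miss, prune

order=[0, 8, 5, 16, 2, 11, 25, 18, 21, 13, 14, 22]  |boxes|=12  |leaves|=1  hit=P10

== RESULT ==
[0, 8, 5, 16, 2, 11, 25, 18, 21, 13, 14, 22]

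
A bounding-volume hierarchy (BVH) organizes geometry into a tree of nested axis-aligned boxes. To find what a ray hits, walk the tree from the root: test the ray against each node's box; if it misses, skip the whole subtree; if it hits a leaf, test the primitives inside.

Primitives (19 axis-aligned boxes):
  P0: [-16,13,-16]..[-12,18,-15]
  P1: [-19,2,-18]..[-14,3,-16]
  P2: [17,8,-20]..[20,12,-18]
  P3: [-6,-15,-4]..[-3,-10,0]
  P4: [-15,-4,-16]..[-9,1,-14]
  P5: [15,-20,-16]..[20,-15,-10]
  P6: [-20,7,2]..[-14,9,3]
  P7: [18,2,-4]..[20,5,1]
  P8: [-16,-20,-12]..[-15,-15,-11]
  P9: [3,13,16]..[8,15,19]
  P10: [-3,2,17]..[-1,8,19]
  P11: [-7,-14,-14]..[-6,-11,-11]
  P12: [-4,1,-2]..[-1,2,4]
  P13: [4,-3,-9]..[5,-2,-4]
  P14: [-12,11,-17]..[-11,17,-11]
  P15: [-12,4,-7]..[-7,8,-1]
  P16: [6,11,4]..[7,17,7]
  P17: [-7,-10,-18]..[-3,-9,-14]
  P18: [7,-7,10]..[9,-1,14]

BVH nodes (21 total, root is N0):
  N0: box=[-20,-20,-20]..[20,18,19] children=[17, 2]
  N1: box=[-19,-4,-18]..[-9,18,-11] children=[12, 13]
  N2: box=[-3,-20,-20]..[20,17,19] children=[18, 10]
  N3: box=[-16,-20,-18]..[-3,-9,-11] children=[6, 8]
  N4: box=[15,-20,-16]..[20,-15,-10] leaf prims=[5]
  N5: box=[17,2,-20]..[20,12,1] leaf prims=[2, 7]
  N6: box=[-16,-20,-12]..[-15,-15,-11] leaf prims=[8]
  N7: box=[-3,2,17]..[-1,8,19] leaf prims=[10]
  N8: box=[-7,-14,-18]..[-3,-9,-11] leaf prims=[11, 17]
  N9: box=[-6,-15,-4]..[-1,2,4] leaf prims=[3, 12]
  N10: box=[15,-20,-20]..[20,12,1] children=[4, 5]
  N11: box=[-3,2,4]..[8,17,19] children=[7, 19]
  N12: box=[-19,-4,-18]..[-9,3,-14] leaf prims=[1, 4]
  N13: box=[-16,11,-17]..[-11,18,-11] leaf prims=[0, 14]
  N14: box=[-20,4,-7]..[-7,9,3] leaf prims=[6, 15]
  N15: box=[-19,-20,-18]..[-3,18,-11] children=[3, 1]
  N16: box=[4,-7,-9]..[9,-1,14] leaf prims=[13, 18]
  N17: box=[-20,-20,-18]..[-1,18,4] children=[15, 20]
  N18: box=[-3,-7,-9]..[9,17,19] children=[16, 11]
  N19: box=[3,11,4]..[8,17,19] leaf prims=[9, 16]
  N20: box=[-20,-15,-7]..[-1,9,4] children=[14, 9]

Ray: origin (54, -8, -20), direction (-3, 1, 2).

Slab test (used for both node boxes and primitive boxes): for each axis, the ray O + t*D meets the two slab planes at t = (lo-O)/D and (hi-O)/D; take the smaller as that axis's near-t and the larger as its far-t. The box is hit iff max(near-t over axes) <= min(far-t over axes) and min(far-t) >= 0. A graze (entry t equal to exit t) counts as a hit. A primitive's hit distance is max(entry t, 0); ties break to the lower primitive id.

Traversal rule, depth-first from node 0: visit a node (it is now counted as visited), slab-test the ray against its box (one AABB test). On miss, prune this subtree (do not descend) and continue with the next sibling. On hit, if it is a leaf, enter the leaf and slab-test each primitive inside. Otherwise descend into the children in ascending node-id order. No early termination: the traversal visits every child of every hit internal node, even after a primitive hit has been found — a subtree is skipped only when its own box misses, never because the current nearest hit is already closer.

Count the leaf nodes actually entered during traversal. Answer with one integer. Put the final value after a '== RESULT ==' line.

Traverse from the root:
N0 x:[34/3,74/3] y:[-12,26] z:[0,39/2] -> hit [34/3,39/2], descend [2, 17]
  N2 x:[34/3,19] y:[-12,25] z:[0,39/2] -> hit [34/3,19], descend [10, 18]
    N10 x:[34/3,13] y:[-12,20] z:[0,21/2] -> miss, prune
    N18 x:[15,19] y:[1,25] z:[11/2,39/2] -> hit [15,19], descend [11, 16]
      N11 x:[46/3,19] y:[10,25] z:[12,39/2] -> hit [46/3,19], descend [7, 19]
        N7 x:[55/3,19] y:[10,16] z:[37/2,39/2] -> miss, prune
        N19 x:[46/3,17] y:[19,25] z:[12,39/2] -> miss, prune
      N16 x:[15,50/3] y:[1,7] z:[11/2,17] -> miss, prune
  N17 x:[55/3,74/3] y:[-12,26] z:[1,12] -> miss, prune

9 AABB tests over nodes [0, 2, 10, 18, 11, 7, 19, 16, 17]; 0 leaves entered; closest miss.

== RESULT ==
0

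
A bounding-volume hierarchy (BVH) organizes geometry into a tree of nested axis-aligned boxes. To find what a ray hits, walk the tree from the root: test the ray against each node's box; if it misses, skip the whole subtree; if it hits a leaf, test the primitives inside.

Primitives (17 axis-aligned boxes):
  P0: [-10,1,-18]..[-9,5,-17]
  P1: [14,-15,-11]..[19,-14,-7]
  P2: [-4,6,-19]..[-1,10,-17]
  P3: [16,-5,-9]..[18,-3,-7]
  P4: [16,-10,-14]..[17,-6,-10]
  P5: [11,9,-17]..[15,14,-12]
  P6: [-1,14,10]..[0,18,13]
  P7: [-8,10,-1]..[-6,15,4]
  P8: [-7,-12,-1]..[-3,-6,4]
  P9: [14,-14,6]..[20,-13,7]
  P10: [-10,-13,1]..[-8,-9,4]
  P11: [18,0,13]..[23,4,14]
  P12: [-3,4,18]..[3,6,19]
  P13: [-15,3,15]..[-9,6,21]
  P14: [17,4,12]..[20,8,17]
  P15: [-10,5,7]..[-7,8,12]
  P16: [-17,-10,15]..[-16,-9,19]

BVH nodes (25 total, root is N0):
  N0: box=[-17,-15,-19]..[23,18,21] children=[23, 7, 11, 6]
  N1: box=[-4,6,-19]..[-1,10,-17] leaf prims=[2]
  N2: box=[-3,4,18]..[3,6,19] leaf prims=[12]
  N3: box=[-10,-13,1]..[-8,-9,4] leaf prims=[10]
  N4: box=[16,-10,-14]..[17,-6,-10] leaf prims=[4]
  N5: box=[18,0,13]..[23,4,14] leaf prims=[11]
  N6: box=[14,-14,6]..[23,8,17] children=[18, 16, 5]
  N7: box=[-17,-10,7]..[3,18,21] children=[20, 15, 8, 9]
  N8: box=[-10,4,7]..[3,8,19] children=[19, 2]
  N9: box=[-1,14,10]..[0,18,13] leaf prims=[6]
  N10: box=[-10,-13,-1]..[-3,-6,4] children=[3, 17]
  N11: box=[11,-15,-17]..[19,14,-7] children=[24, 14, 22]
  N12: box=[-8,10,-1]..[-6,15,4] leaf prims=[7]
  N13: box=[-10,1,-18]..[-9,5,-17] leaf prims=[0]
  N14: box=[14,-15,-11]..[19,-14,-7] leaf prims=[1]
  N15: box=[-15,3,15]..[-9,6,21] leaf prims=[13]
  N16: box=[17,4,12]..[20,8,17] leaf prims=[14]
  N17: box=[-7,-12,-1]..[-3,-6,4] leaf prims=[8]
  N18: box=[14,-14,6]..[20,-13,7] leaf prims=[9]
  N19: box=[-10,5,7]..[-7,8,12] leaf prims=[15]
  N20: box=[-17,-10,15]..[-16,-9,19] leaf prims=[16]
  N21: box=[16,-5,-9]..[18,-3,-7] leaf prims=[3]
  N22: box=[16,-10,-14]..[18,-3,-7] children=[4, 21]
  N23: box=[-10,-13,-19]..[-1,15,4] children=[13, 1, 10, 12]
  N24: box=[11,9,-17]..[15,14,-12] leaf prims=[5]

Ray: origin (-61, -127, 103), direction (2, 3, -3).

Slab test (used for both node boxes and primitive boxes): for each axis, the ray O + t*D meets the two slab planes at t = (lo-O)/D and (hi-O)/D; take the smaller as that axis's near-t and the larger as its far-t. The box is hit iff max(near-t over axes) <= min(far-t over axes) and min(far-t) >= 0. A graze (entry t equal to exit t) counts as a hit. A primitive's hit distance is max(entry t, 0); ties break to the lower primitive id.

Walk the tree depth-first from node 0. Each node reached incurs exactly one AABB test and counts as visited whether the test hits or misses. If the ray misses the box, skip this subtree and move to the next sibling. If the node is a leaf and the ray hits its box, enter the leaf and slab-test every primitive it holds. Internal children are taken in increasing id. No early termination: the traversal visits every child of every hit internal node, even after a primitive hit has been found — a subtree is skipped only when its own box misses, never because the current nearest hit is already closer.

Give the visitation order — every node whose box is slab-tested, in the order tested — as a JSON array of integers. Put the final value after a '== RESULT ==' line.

Walk:
N0 x:[22,42] y:[112/3,145/3] z:[82/3,122/3] -> hit [112/3,122/3], descend [6, 7, 11, 23]
  N6 x:[75/2,42] y:[113/3,45] z:[86/3,97/3] -> miss, prune
  N7 x:[22,32] y:[39,145/3] z:[82/3,32] -> miss, prune
  N11 x:[36,40] y:[112/3,47] z:[110/3,40] -> hit [112/3,40], descend [14, 22, 24]
    N14 x:[75/2,40] y:[112/3,113/3] z:[110/3,38] -> hit [75/2,113/3] leaf, test {P1@t=75/2}
    N22 x:[77/2,79/2] y:[39,124/3] z:[110/3,39] -> hit [39,39], descend [4, 21]
      N4 x:[77/2,39] y:[39,121/3] z:[113/3,39] -> hit [39,39] leaf, test {P4@t=39}
      N21 x:[77/2,79/2] y:[122/3,124/3] z:[110/3,112/3] -> miss, prune
    N24 x:[36,38] y:[136/3,47] z:[115/3,40] -> miss, prune
  N23 x:[51/2,30] y:[38,142/3] z:[33,122/3] -> miss, prune

Summary -> nodes [0, 6, 7, 11, 14, 22, 4, 21, 24, 23]; box-tests=10; leaf-entries=2; first=P1

== RESULT ==
[0, 6, 7, 11, 14, 22, 4, 21, 24, 23]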